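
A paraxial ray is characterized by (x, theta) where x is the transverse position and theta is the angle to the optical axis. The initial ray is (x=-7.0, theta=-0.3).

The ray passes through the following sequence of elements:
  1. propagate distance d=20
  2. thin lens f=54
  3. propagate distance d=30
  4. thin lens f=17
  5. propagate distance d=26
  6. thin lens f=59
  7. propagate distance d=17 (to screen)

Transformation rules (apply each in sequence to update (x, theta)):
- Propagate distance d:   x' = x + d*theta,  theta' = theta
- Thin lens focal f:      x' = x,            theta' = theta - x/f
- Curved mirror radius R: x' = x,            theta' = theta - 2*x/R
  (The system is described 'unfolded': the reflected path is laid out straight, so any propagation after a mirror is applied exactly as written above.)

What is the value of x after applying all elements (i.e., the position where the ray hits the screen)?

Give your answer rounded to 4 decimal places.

Initial: x=-7.0000 theta=-0.3000
After 1 (propagate distance d=20): x=-13.0000 theta=-0.3000
After 2 (thin lens f=54): x=-13.0000 theta=-8/135 (≈-0.0593)
After 3 (propagate distance d=30): x=-133/9 (≈-14.7778) theta=-8/135 (≈-0.0593)
After 4 (thin lens f=17): x=-133/9 (≈-14.7778) theta=1859/2295 (≈0.8100)
After 5 (propagate distance d=26): x=14419/2295 (≈6.2828) theta=1859/2295 (≈0.8100)
After 6 (thin lens f=59): x=14419/2295 (≈6.2828) theta=31754/45135 (≈0.7035)
After 7 (propagate distance d=17 (to screen)): x=494035/27081 (≈18.2429) theta=31754/45135 (≈0.7035)
Rounded to 4 decimal places: x = 18.2429

Answer: 18.2429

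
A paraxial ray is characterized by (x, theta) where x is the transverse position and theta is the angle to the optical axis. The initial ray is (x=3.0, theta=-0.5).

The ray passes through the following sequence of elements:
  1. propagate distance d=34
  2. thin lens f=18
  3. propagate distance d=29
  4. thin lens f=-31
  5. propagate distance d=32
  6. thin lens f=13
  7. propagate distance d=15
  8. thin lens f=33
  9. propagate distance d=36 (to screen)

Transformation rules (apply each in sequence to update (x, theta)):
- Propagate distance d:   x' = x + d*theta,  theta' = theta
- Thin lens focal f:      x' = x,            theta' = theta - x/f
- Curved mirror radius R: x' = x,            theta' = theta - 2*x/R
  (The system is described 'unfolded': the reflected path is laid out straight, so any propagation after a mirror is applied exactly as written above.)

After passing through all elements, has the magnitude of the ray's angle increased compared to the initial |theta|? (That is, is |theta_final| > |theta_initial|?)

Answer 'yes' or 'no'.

Answer: no

Derivation:
Initial: x=3.0000 theta=-0.5000
After 1 (propagate distance d=34): x=-14.0000 theta=-0.5000
After 2 (thin lens f=18): x=-14.0000 theta=5/18 (≈0.2778)
After 3 (propagate distance d=29): x=-107/18 (≈-5.9444) theta=5/18 (≈0.2778)
After 4 (thin lens f=-31): x=-107/18 (≈-5.9444) theta=8/93 (≈0.0860)
After 5 (propagate distance d=32): x=-1781/558 (≈-3.1918) theta=8/93 (≈0.0860)
After 6 (thin lens f=13): x=-1781/558 (≈-3.1918) theta=185/558 (≈0.3315)
After 7 (propagate distance d=15): x=497/279 (≈1.7814) theta=185/558 (≈0.3315)
After 8 (thin lens f=33): x=497/279 (≈1.7814) theta=5111/18414 (≈0.2776)
After 9 (propagate distance d=36 (to screen)): x=36133/3069 (≈11.7735) theta=5111/18414 (≈0.2776)
|theta_initial|=0.5000 |theta_final|=5111/18414 (≈0.2776) -> not increased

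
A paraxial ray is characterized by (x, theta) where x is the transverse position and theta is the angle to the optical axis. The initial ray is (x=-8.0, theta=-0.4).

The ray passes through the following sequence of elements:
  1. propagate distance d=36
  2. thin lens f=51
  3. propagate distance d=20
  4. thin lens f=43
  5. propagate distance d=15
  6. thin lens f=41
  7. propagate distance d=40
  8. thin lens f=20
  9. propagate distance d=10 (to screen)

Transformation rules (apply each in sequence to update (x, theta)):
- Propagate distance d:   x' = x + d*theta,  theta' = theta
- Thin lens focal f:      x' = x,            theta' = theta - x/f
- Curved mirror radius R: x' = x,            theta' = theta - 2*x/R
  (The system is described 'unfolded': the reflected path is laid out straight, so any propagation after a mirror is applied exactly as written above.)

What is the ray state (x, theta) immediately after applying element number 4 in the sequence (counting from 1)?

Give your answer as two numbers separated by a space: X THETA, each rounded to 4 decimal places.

Answer: -21.6157 0.5419

Derivation:
Initial: x=-8.0000 theta=-0.4000
After 1 (propagate distance d=36): x=-22.4000 theta=-0.4000
After 2 (thin lens f=51): x=-22.4000 theta=2/51 (≈0.0392)
After 3 (propagate distance d=20): x=-5512/255 (≈-21.6157) theta=2/51 (≈0.0392)
After 4 (thin lens f=43): x=-5512/255 (≈-21.6157) theta=5942/10965 (≈0.5419)
Rounded to 4 decimal places: x = -21.6157, theta = 0.5419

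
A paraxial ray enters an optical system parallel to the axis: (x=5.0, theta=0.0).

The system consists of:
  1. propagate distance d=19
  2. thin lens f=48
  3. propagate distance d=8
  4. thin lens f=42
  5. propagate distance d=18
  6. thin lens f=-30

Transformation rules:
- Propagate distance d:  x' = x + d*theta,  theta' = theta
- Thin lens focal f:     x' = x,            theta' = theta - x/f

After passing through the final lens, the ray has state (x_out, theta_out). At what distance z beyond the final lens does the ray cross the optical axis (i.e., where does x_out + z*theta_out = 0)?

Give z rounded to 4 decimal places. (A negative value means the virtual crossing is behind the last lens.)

Initial: x=5.0000 theta=0.0000
After 1 (propagate distance d=19): x=5.0000 theta=0.0000
After 2 (thin lens f=48): x=5.0000 theta=-5/48 (≈-0.1042)
After 3 (propagate distance d=8): x=25/6 (≈4.1667) theta=-5/48 (≈-0.1042)
After 4 (thin lens f=42): x=25/6 (≈4.1667) theta=-205/1008 (≈-0.2034)
After 5 (propagate distance d=18): x=85/168 (≈0.5060) theta=-205/1008 (≈-0.2034)
After 6 (thin lens f=-30): x=85/168 (≈0.5060) theta=-47/252 (≈-0.1865)
z_focus = -x_out/theta_out = -(85/168)/(-47/252) = 255/94 ≈ 2.7128
Rounded to 4 decimal places: z = 2.7128

Answer: 2.7128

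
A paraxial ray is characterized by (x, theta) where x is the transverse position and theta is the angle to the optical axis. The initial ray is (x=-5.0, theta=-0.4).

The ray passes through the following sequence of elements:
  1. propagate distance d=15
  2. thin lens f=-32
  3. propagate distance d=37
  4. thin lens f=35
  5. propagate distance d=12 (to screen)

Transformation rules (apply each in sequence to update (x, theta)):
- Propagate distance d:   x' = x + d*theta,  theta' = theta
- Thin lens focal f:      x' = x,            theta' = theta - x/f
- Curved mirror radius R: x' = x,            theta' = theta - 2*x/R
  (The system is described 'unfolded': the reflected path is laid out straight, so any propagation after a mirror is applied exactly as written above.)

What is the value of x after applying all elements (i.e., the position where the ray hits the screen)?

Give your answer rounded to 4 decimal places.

Initial: x=-5.0000 theta=-0.4000
After 1 (propagate distance d=15): x=-11.0000 theta=-0.4000
After 2 (thin lens f=-32): x=-11.0000 theta=-119/160 (≈-0.7438)
After 3 (propagate distance d=37): x=-6163/160 (≈-38.5188) theta=-119/160 (≈-0.7438)
After 4 (thin lens f=35): x=-6163/160 (≈-38.5188) theta=999/2800 (≈0.3568)
After 5 (propagate distance d=12 (to screen)): x=-191729/5600 (≈-34.2373) theta=999/2800 (≈0.3568)
Rounded to 4 decimal places: x = -34.2373

Answer: -34.2373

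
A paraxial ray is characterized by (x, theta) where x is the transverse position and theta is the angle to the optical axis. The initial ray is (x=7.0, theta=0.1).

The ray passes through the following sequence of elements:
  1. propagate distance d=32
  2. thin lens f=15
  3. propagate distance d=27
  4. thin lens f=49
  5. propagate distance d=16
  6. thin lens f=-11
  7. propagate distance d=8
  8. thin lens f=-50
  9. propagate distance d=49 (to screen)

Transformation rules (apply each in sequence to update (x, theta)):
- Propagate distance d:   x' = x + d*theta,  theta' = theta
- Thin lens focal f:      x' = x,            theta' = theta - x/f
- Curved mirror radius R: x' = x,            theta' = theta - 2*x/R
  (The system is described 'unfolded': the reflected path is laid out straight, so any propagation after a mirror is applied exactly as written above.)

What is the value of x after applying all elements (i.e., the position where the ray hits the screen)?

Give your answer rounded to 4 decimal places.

Initial: x=7.0000 theta=0.1000
After 1 (propagate distance d=32): x=10.2000 theta=0.1000
After 2 (thin lens f=15): x=10.2000 theta=-0.5800
After 3 (propagate distance d=27): x=-5.4600 theta=-0.5800
After 4 (thin lens f=49): x=-5.4600 theta=-82/175 (≈-0.4686)
After 5 (propagate distance d=16): x=-907/70 (≈-12.9571) theta=-82/175 (≈-0.4686)
After 6 (thin lens f=-11): x=-907/70 (≈-12.9571) theta=-6339/3850 (≈-1.6465)
After 7 (propagate distance d=8): x=-14371/550 (≈-26.1291) theta=-6339/3850 (≈-1.6465)
After 8 (thin lens f=-50): x=-14371/550 (≈-26.1291) theta=-417547/192500 (≈-2.1691)
After 9 (propagate distance d=49 (to screen)): x=-3641379/27500 (≈-132.4138) theta=-417547/192500 (≈-2.1691)
Rounded to 4 decimal places: x = -132.4138

Answer: -132.4138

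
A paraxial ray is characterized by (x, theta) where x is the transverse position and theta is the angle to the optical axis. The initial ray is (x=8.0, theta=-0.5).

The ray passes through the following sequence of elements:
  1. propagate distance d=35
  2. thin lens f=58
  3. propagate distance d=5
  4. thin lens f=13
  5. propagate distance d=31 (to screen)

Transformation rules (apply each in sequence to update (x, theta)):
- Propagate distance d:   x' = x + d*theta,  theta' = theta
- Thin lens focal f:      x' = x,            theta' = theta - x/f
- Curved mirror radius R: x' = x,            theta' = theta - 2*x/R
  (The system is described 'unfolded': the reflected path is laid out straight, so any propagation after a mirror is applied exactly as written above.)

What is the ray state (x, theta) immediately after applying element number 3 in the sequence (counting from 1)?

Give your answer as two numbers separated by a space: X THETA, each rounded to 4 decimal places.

Initial: x=8.0000 theta=-0.5000
After 1 (propagate distance d=35): x=-9.5000 theta=-0.5000
After 2 (thin lens f=58): x=-9.5000 theta=-39/116 (≈-0.3362)
After 3 (propagate distance d=5): x=-1297/116 (≈-11.1810) theta=-39/116 (≈-0.3362)
Rounded to 4 decimal places: x = -11.1810, theta = -0.3362

Answer: -11.1810 -0.3362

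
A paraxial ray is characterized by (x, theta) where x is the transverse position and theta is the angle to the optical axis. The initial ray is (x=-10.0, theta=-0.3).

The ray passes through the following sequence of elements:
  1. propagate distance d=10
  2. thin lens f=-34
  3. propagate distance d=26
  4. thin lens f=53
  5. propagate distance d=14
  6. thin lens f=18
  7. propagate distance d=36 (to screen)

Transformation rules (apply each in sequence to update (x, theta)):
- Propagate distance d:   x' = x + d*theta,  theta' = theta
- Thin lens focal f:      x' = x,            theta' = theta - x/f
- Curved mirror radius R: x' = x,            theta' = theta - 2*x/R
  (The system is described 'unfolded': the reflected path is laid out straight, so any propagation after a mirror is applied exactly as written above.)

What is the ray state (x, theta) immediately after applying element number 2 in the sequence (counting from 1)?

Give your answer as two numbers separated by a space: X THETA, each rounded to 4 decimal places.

Initial: x=-10.0000 theta=-0.3000
After 1 (propagate distance d=10): x=-13.0000 theta=-0.3000
After 2 (thin lens f=-34): x=-13.0000 theta=-58/85 (≈-0.6824)
Rounded to 4 decimal places: x = -13.0000, theta = -0.6824

Answer: -13.0000 -0.6824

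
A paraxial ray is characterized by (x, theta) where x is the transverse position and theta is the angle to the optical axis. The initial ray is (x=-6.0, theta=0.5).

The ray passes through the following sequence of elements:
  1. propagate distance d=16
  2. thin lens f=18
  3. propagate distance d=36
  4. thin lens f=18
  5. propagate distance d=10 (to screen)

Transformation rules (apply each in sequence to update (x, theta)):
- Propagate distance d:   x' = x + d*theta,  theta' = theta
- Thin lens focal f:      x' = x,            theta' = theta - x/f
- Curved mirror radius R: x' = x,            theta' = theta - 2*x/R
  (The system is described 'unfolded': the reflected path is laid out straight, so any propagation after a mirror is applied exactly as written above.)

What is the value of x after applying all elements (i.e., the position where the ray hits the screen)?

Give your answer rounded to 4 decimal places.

Answer: 11.0000

Derivation:
Initial: x=-6.0000 theta=0.5000
After 1 (propagate distance d=16): x=2.0000 theta=0.5000
After 2 (thin lens f=18): x=2.0000 theta=7/18 (≈0.3889)
After 3 (propagate distance d=36): x=16.0000 theta=7/18 (≈0.3889)
After 4 (thin lens f=18): x=16.0000 theta=-0.5000
After 5 (propagate distance d=10 (to screen)): x=11.0000 theta=-0.5000
Rounded to 4 decimal places: x = 11.0000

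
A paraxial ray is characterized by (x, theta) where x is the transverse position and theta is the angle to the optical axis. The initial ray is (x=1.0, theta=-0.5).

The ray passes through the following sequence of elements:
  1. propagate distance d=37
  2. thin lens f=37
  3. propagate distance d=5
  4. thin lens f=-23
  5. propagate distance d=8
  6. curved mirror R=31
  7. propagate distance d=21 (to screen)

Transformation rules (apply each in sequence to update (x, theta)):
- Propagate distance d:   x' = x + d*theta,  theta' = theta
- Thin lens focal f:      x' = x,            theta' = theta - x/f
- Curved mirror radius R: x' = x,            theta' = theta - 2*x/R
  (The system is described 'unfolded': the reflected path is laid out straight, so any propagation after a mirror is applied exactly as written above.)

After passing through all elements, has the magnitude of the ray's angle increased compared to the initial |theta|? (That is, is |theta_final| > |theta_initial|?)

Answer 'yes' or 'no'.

Answer: yes

Derivation:
Initial: x=1.0000 theta=-0.5000
After 1 (propagate distance d=37): x=-17.5000 theta=-0.5000
After 2 (thin lens f=37): x=-17.5000 theta=-1/37 (≈-0.0270)
After 3 (propagate distance d=5): x=-1305/74 (≈-17.6351) theta=-1/37 (≈-0.0270)
After 4 (thin lens f=-23): x=-1305/74 (≈-17.6351) theta=-1351/1702 (≈-0.7938)
After 5 (propagate distance d=8): x=-40823/1702 (≈-23.9853) theta=-1351/1702 (≈-0.7938)
After 6 (curved mirror R=31): x=-40823/1702 (≈-23.9853) theta=39765/52762 (≈0.7537)
After 7 (propagate distance d=21 (to screen)): x=-215224/26381 (≈-8.1583) theta=39765/52762 (≈0.7537)
|theta_initial|=0.5000 |theta_final|=39765/52762 (≈0.7537) -> increased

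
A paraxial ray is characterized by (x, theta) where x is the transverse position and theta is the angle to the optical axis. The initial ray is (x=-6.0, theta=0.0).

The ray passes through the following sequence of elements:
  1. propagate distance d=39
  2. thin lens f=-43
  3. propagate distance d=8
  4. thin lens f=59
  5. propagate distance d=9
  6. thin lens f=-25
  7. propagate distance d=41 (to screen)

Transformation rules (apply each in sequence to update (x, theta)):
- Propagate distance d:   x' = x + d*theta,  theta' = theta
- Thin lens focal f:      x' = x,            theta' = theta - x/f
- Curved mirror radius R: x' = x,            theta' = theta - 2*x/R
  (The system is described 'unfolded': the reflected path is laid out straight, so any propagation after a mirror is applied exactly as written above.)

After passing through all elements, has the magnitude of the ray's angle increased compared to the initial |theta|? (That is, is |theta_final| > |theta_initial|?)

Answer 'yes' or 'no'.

Initial: x=-6.0000 theta=0.0000
After 1 (propagate distance d=39): x=-6.0000 theta=0.0000
After 2 (thin lens f=-43): x=-6.0000 theta=-6/43 (≈-0.1395)
After 3 (propagate distance d=8): x=-306/43 (≈-7.1163) theta=-6/43 (≈-0.1395)
After 4 (thin lens f=59): x=-306/43 (≈-7.1163) theta=-48/2537 (≈-0.0189)
After 5 (propagate distance d=9): x=-18486/2537 (≈-7.2866) theta=-48/2537 (≈-0.0189)
After 6 (thin lens f=-25): x=-18486/2537 (≈-7.2866) theta=-19686/63425 (≈-0.3104)
After 7 (propagate distance d=41 (to screen)): x=-1269276/63425 (≈-20.0122) theta=-19686/63425 (≈-0.3104)
|theta_initial|=0.0000 |theta_final|=19686/63425 (≈0.3104) -> increased

Answer: yes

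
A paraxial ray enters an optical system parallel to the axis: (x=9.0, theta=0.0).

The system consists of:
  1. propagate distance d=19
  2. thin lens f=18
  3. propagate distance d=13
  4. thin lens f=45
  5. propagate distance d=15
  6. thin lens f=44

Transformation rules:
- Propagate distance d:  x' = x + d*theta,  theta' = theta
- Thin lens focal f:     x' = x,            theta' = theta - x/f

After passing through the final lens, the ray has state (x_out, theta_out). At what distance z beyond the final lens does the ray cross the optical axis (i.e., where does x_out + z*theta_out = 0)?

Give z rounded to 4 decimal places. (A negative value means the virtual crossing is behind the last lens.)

Answer: -13.7910

Derivation:
Initial: x=9.0000 theta=0.0000
After 1 (propagate distance d=19): x=9.0000 theta=0.0000
After 2 (thin lens f=18): x=9.0000 theta=-0.5000
After 3 (propagate distance d=13): x=2.5000 theta=-0.5000
After 4 (thin lens f=45): x=2.5000 theta=-5/9 (≈-0.5556)
After 5 (propagate distance d=15): x=-35/6 (≈-5.8333) theta=-5/9 (≈-0.5556)
After 6 (thin lens f=44): x=-35/6 (≈-5.8333) theta=-335/792 (≈-0.4230)
z_focus = -x_out/theta_out = -(-35/6)/(-335/792) = -924/67 ≈ -13.7910
Rounded to 4 decimal places: z = -13.7910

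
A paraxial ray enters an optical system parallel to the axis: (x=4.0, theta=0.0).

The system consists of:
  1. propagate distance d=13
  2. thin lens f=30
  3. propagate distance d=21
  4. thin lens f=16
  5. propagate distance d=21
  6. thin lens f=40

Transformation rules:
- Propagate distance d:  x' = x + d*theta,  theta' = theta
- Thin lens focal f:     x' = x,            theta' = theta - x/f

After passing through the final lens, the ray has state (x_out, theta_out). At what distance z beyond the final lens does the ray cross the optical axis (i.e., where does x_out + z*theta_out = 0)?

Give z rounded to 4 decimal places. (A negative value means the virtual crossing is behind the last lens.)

Answer: -24.6204

Derivation:
Initial: x=4.0000 theta=0.0000
After 1 (propagate distance d=13): x=4.0000 theta=0.0000
After 2 (thin lens f=30): x=4.0000 theta=-2/15 (≈-0.1333)
After 3 (propagate distance d=21): x=1.2000 theta=-2/15 (≈-0.1333)
After 4 (thin lens f=16): x=1.2000 theta=-5/24 (≈-0.2083)
After 5 (propagate distance d=21): x=-3.1750 theta=-5/24 (≈-0.2083)
After 6 (thin lens f=40): x=-3.1750 theta=-619/4800 (≈-0.1290)
z_focus = -x_out/theta_out = -(-3.1750)/(-619/4800) = -15240/619 ≈ -24.6204
Rounded to 4 decimal places: z = -24.6204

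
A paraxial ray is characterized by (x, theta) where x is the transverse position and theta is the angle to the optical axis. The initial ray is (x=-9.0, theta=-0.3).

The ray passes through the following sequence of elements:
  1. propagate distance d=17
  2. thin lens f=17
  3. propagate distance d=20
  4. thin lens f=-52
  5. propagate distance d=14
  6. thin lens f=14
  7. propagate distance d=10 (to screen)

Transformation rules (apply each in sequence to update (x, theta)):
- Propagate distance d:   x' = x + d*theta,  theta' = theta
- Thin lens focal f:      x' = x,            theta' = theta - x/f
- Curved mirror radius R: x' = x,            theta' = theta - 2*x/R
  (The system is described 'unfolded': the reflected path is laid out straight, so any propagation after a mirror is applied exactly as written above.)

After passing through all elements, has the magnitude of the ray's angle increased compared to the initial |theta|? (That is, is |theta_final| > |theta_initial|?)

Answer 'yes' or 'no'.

Initial: x=-9.0000 theta=-0.3000
After 1 (propagate distance d=17): x=-14.1000 theta=-0.3000
After 2 (thin lens f=17): x=-14.1000 theta=9/17 (≈0.5294)
After 3 (propagate distance d=20): x=-597/170 (≈-3.5118) theta=9/17 (≈0.5294)
After 4 (thin lens f=-52): x=-597/170 (≈-3.5118) theta=4083/8840 (≈0.4619)
After 5 (propagate distance d=14): x=13059/4420 (≈2.9545) theta=4083/8840 (≈0.4619)
After 6 (thin lens f=14): x=13059/4420 (≈2.9545) theta=597/2380 (≈0.2508)
After 7 (propagate distance d=10 (to screen)): x=169023/30940 (≈5.4629) theta=597/2380 (≈0.2508)
|theta_initial|=0.3000 |theta_final|=597/2380 (≈0.2508) -> not increased

Answer: no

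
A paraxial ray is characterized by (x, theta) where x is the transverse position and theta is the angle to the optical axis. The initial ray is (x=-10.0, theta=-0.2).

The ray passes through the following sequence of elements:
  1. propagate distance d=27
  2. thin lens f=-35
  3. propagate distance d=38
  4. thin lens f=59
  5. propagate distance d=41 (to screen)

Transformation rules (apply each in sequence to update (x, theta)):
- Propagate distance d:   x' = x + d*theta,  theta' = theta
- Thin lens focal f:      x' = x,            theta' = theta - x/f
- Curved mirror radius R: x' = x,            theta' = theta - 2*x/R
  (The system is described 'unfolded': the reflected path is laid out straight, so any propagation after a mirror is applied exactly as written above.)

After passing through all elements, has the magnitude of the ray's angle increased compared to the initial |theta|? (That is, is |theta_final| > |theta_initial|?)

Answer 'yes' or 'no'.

Answer: no

Derivation:
Initial: x=-10.0000 theta=-0.2000
After 1 (propagate distance d=27): x=-15.4000 theta=-0.2000
After 2 (thin lens f=-35): x=-15.4000 theta=-0.6400
After 3 (propagate distance d=38): x=-39.7200 theta=-0.6400
After 4 (thin lens f=59): x=-39.7200 theta=49/1475 (≈0.0332)
After 5 (propagate distance d=41 (to screen)): x=-56578/1475 (≈-38.3580) theta=49/1475 (≈0.0332)
|theta_initial|=0.2000 |theta_final|=49/1475 (≈0.0332) -> not increased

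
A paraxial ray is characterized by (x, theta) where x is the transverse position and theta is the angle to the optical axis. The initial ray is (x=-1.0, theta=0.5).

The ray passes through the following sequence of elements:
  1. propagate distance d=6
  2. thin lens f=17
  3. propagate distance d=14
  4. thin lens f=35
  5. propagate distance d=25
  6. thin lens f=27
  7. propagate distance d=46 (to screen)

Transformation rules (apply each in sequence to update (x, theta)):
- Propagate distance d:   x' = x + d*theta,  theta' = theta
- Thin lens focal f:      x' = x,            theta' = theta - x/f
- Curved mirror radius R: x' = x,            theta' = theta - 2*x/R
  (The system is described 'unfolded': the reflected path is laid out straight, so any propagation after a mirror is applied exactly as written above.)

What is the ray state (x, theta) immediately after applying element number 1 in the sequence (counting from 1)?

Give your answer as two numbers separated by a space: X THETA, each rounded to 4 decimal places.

Initial: x=-1.0000 theta=0.5000
After 1 (propagate distance d=6): x=2.0000 theta=0.5000
Rounded to 4 decimal places: x = 2.0000, theta = 0.5000

Answer: 2.0000 0.5000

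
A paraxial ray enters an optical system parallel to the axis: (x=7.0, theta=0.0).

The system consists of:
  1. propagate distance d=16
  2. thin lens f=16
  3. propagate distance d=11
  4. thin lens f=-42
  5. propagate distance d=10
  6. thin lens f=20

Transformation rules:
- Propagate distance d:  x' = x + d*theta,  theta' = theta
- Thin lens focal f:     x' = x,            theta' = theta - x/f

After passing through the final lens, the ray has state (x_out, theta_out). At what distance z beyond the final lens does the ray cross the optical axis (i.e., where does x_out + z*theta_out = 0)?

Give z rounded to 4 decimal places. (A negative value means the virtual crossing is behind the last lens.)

Initial: x=7.0000 theta=0.0000
After 1 (propagate distance d=16): x=7.0000 theta=0.0000
After 2 (thin lens f=16): x=7.0000 theta=-0.4375
After 3 (propagate distance d=11): x=2.1875 theta=-0.4375
After 4 (thin lens f=-42): x=2.1875 theta=-37/96 (≈-0.3854)
After 5 (propagate distance d=10): x=-5/3 (≈-1.6667) theta=-37/96 (≈-0.3854)
After 6 (thin lens f=20): x=-5/3 (≈-1.6667) theta=-29/96 (≈-0.3021)
z_focus = -x_out/theta_out = -(-5/3)/(-29/96) = -160/29 ≈ -5.5172
Rounded to 4 decimal places: z = -5.5172

Answer: -5.5172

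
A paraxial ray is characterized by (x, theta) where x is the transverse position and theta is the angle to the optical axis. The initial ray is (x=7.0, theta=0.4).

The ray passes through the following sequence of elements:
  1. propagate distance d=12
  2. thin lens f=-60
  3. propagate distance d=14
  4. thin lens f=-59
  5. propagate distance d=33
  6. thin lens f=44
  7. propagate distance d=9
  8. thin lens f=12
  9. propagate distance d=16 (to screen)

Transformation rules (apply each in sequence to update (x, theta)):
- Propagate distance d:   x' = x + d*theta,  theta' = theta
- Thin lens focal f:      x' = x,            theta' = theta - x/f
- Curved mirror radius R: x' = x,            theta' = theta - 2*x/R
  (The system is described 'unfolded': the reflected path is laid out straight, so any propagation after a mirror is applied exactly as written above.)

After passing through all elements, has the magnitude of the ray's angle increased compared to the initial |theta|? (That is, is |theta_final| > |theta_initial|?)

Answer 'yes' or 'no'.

Answer: yes

Derivation:
Initial: x=7.0000 theta=0.4000
After 1 (propagate distance d=12): x=11.8000 theta=0.4000
After 2 (thin lens f=-60): x=11.8000 theta=179/300 (≈0.5967)
After 3 (propagate distance d=14): x=3023/150 (≈20.1533) theta=179/300 (≈0.5967)
After 4 (thin lens f=-59): x=3023/150 (≈20.1533) theta=16607/17700 (≈0.9382)
After 5 (propagate distance d=33): x=180949/3540 (≈51.1155) theta=16607/17700 (≈0.9382)
After 6 (thin lens f=44): x=180949/3540 (≈51.1155) theta=-174037/778800 (≈-0.2235)
After 7 (propagate distance d=9): x=38242447/778800 (≈49.1043) theta=-174037/778800 (≈-0.2235)
After 8 (thin lens f=12): x=38242447/778800 (≈49.1043) theta=-40330891/9345600 (≈-4.3155)
After 9 (propagate distance d=16 (to screen)): x=-46596223/2336400 (≈-19.9436) theta=-40330891/9345600 (≈-4.3155)
|theta_initial|=0.4000 |theta_final|=40330891/9345600 (≈4.3155) -> increased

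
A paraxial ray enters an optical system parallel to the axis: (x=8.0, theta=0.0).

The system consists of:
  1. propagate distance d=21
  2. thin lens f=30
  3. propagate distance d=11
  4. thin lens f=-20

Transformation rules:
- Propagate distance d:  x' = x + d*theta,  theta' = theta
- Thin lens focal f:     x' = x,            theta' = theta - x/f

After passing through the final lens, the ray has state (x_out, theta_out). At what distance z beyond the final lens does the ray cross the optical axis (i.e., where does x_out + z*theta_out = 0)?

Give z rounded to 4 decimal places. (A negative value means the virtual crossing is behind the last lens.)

Initial: x=8.0000 theta=0.0000
After 1 (propagate distance d=21): x=8.0000 theta=0.0000
After 2 (thin lens f=30): x=8.0000 theta=-4/15 (≈-0.2667)
After 3 (propagate distance d=11): x=76/15 (≈5.0667) theta=-4/15 (≈-0.2667)
After 4 (thin lens f=-20): x=76/15 (≈5.0667) theta=-1/75 (≈-0.0133)
z_focus = -x_out/theta_out = -(76/15)/(-1/75) = 380.0000
Rounded to 4 decimal places: z = 380.0000

Answer: 380.0000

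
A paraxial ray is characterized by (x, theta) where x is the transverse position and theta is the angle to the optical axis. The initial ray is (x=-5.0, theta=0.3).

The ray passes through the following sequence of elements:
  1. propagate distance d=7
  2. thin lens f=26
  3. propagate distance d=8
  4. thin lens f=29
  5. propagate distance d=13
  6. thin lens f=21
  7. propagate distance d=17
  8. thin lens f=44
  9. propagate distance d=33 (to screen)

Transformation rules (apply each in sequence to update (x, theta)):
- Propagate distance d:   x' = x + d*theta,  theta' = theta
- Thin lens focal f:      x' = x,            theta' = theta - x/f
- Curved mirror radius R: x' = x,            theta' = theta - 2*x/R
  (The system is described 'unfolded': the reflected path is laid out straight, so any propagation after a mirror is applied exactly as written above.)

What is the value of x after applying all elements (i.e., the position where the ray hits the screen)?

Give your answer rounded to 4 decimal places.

Answer: 6.3437

Derivation:
Initial: x=-5.0000 theta=0.3000
After 1 (propagate distance d=7): x=-2.9000 theta=0.3000
After 2 (thin lens f=26): x=-2.9000 theta=107/260 (≈0.4115)
After 3 (propagate distance d=8): x=51/130 (≈0.3923) theta=107/260 (≈0.4115)
After 4 (thin lens f=29): x=51/130 (≈0.3923) theta=3001/7540 (≈0.3980)
After 5 (propagate distance d=13): x=41971/7540 (≈5.5664) theta=3001/7540 (≈0.3980)
After 6 (thin lens f=21): x=41971/7540 (≈5.5664) theta=2105/15834 (≈0.1329)
After 7 (propagate distance d=17): x=1239241/158340 (≈7.8265) theta=2105/15834 (≈0.1329)
After 8 (thin lens f=44): x=1239241/158340 (≈7.8265) theta=-104347/2322320 (≈-0.0449)
After 9 (propagate distance d=33 (to screen)): x=4017841/633360 (≈6.3437) theta=-104347/2322320 (≈-0.0449)
Rounded to 4 decimal places: x = 6.3437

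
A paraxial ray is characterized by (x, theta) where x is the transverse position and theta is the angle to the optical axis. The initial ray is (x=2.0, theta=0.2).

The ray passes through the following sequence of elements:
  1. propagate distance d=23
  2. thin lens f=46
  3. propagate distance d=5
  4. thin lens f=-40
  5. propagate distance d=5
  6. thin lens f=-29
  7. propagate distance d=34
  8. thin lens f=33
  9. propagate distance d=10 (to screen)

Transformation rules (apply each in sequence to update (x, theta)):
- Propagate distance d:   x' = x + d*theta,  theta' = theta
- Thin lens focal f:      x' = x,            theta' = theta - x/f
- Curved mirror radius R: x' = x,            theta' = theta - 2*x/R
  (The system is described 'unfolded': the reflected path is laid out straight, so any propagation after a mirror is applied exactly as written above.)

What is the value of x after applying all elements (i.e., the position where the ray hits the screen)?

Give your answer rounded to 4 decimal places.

Answer: 22.6216

Derivation:
Initial: x=2.0000 theta=0.2000
After 1 (propagate distance d=23): x=6.6000 theta=0.2000
After 2 (thin lens f=46): x=6.6000 theta=13/230 (≈0.0565)
After 3 (propagate distance d=5): x=1583/230 (≈6.8826) theta=13/230 (≈0.0565)
After 4 (thin lens f=-40): x=1583/230 (≈6.8826) theta=2103/9200 (≈0.2286)
After 5 (propagate distance d=5): x=14767/1840 (≈8.0255) theta=2103/9200 (≈0.2286)
After 6 (thin lens f=-29): x=14767/1840 (≈8.0255) theta=67411/133400 (≈0.5053)
After 7 (propagate distance d=34): x=6725163/266800 (≈25.2068) theta=67411/133400 (≈0.5053)
After 8 (thin lens f=33): x=6725163/266800 (≈25.2068) theta=-758679/2934800 (≈-0.2585)
After 9 (propagate distance d=10 (to screen)): x=66390003/2934800 (≈22.6216) theta=-758679/2934800 (≈-0.2585)
Rounded to 4 decimal places: x = 22.6216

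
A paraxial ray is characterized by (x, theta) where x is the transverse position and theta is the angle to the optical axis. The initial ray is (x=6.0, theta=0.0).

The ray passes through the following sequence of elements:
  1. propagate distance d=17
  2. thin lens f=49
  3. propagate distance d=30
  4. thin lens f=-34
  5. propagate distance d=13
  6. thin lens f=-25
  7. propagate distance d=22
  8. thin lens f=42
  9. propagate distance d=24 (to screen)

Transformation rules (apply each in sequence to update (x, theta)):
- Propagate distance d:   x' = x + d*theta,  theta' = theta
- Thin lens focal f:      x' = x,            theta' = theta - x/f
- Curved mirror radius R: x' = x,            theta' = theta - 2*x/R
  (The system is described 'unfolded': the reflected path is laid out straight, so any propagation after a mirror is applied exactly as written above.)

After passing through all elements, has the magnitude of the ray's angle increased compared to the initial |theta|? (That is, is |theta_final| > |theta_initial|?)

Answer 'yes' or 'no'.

Answer: yes

Derivation:
Initial: x=6.0000 theta=0.0000
After 1 (propagate distance d=17): x=6.0000 theta=0.0000
After 2 (thin lens f=49): x=6.0000 theta=-6/49 (≈-0.1224)
After 3 (propagate distance d=30): x=114/49 (≈2.3265) theta=-6/49 (≈-0.1224)
After 4 (thin lens f=-34): x=114/49 (≈2.3265) theta=-45/833 (≈-0.0540)
After 5 (propagate distance d=13): x=1353/833 (≈1.6242) theta=-45/833 (≈-0.0540)
After 6 (thin lens f=-25): x=1353/833 (≈1.6242) theta=228/20825 (≈0.0109)
After 7 (propagate distance d=22): x=38841/20825 (≈1.8651) theta=228/20825 (≈0.0109)
After 8 (thin lens f=42): x=38841/20825 (≈1.8651) theta=-1951/58310 (≈-0.0335)
After 9 (propagate distance d=24 (to screen)): x=154827/145775 (≈1.0621) theta=-1951/58310 (≈-0.0335)
|theta_initial|=0.0000 |theta_final|=1951/58310 (≈0.0335) -> increased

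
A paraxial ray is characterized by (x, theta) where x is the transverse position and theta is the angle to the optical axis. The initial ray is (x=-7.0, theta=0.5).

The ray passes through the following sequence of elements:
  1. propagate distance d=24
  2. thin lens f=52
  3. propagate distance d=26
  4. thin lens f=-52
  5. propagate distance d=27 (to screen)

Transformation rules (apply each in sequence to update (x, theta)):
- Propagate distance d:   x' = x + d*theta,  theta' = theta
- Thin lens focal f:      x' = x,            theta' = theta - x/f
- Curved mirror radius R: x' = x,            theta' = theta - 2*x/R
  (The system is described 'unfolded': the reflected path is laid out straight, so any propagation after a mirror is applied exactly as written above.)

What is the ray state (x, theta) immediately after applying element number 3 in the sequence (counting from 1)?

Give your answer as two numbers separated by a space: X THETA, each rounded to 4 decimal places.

Initial: x=-7.0000 theta=0.5000
After 1 (propagate distance d=24): x=5.0000 theta=0.5000
After 2 (thin lens f=52): x=5.0000 theta=21/52 (≈0.4038)
After 3 (propagate distance d=26): x=15.5000 theta=21/52 (≈0.4038)
Rounded to 4 decimal places: x = 15.5000, theta = 0.4038

Answer: 15.5000 0.4038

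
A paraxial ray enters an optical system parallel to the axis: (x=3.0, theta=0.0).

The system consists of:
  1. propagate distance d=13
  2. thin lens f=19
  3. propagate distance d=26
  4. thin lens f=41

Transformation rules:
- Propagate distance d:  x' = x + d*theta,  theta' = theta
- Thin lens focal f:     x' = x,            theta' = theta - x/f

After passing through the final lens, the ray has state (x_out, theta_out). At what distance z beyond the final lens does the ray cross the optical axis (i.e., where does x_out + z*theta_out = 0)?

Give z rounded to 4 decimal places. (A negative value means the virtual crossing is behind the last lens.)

Initial: x=3.0000 theta=0.0000
After 1 (propagate distance d=13): x=3.0000 theta=0.0000
After 2 (thin lens f=19): x=3.0000 theta=-3/19 (≈-0.1579)
After 3 (propagate distance d=26): x=-21/19 (≈-1.1053) theta=-3/19 (≈-0.1579)
After 4 (thin lens f=41): x=-21/19 (≈-1.1053) theta=-102/779 (≈-0.1309)
z_focus = -x_out/theta_out = -(-21/19)/(-102/779) = -287/34 ≈ -8.4412
Rounded to 4 decimal places: z = -8.4412

Answer: -8.4412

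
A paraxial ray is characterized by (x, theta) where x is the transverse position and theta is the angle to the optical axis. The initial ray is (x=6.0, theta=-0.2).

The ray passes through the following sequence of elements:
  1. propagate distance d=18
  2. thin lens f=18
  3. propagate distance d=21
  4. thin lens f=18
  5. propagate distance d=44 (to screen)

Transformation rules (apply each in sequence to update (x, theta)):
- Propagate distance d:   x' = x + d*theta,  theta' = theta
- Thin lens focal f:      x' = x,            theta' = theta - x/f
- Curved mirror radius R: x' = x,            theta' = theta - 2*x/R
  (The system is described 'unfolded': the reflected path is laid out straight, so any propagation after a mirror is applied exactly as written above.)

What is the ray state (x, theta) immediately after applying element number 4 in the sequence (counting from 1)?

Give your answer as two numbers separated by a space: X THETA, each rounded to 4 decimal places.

Answer: -4.6000 -0.0778

Derivation:
Initial: x=6.0000 theta=-0.2000
After 1 (propagate distance d=18): x=2.4000 theta=-0.2000
After 2 (thin lens f=18): x=2.4000 theta=-1/3 (≈-0.3333)
After 3 (propagate distance d=21): x=-4.6000 theta=-1/3 (≈-0.3333)
After 4 (thin lens f=18): x=-4.6000 theta=-7/90 (≈-0.0778)
Rounded to 4 decimal places: x = -4.6000, theta = -0.0778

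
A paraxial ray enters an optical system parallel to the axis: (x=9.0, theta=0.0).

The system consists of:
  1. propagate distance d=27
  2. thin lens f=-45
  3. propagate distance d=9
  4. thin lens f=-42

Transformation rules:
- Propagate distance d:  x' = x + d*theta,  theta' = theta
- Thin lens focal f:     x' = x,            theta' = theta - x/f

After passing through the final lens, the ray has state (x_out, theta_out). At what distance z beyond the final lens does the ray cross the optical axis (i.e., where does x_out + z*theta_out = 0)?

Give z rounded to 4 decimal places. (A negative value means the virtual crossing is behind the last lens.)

Initial: x=9.0000 theta=0.0000
After 1 (propagate distance d=27): x=9.0000 theta=0.0000
After 2 (thin lens f=-45): x=9.0000 theta=0.2000
After 3 (propagate distance d=9): x=10.8000 theta=0.2000
After 4 (thin lens f=-42): x=10.8000 theta=16/35 (≈0.4571)
z_focus = -x_out/theta_out = -(10.8000)/(16/35) = -23.6250
Rounded to 4 decimal places: z = -23.6250

Answer: -23.6250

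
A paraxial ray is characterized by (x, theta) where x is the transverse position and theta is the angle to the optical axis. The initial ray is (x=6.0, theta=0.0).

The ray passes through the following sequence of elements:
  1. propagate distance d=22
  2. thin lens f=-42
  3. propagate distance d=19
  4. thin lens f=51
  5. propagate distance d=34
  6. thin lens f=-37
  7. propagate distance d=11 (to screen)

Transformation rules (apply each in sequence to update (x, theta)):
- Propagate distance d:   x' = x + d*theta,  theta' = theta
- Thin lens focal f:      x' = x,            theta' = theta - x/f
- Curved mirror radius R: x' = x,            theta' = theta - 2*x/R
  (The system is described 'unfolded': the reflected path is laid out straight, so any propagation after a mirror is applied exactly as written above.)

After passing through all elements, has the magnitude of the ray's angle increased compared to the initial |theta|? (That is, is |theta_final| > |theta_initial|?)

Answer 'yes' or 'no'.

Answer: yes

Derivation:
Initial: x=6.0000 theta=0.0000
After 1 (propagate distance d=22): x=6.0000 theta=0.0000
After 2 (thin lens f=-42): x=6.0000 theta=1/7 (≈0.1429)
After 3 (propagate distance d=19): x=61/7 (≈8.7143) theta=1/7 (≈0.1429)
After 4 (thin lens f=51): x=61/7 (≈8.7143) theta=-10/357 (≈-0.0280)
After 5 (propagate distance d=34): x=163/21 (≈7.7619) theta=-10/357 (≈-0.0280)
After 6 (thin lens f=-37): x=163/21 (≈7.7619) theta=343/1887 (≈0.1818)
After 7 (propagate distance d=11 (to screen)): x=128938/13209 (≈9.7614) theta=343/1887 (≈0.1818)
|theta_initial|=0.0000 |theta_final|=343/1887 (≈0.1818) -> increased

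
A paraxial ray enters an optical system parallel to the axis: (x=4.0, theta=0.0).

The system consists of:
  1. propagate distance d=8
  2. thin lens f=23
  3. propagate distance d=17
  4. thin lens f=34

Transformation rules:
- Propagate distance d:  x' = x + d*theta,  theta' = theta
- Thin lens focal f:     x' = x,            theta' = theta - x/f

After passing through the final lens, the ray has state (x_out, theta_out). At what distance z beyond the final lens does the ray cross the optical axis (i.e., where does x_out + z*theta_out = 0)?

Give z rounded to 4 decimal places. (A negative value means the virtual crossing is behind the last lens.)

Answer: 5.1000

Derivation:
Initial: x=4.0000 theta=0.0000
After 1 (propagate distance d=8): x=4.0000 theta=0.0000
After 2 (thin lens f=23): x=4.0000 theta=-4/23 (≈-0.1739)
After 3 (propagate distance d=17): x=24/23 (≈1.0435) theta=-4/23 (≈-0.1739)
After 4 (thin lens f=34): x=24/23 (≈1.0435) theta=-80/391 (≈-0.2046)
z_focus = -x_out/theta_out = -(24/23)/(-80/391) = 5.1000
Rounded to 4 decimal places: z = 5.1000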